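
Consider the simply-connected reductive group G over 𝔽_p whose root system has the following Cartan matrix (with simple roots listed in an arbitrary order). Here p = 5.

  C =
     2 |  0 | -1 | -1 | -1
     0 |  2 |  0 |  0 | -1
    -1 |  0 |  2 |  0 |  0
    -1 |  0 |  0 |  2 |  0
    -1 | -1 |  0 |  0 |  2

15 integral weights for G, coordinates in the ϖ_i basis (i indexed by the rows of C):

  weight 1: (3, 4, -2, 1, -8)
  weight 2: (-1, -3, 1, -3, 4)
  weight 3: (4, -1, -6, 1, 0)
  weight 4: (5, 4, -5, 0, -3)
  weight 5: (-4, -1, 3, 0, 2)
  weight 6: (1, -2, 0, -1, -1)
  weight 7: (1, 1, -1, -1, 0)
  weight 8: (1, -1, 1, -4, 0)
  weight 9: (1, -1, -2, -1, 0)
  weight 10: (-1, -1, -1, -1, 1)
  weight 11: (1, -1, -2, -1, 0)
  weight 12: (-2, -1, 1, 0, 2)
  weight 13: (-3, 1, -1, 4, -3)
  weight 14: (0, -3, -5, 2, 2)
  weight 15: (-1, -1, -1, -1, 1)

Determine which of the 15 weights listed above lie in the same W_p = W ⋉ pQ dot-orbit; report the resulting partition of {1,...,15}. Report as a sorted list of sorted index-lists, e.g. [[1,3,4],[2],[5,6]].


D_5 Cartan matrix, 5 simple roots permuted; ρ=(1,1,1,1,1).

Ā_5 reps of the 15 weights (D_5, coords as presented):

    λ_1 → (1, 0, 1, 0, 1)
    λ_2 → (0, 0, 0, 0, 2)
    λ_3 → (1, 0, 1, 0, 0)
    λ_4 → (1, 0, 1, 2, 0)
    λ_5 → (1, 0, 1, 2, 0)
    λ_6 → (1, 0, 1, 0, 1)
    λ_7 → (0, 0, 0, 0, 2)
    λ_8 → (1, 0, 1, 2, 0)
    λ_9 → (1, 0, 1, 0, 1)
    λ_10 → (0, 0, 0, 0, 2)
    λ_11 → (1, 0, 1, 0, 1)
    λ_12 → (1, 0, 1, 0, 0)
    λ_13 → (1, 0, 1, 0, 1)
    λ_14 → (1, 0, 1, 0, 0)
    λ_15 → (0, 0, 0, 0, 2)

Linkage partition of the 15 weights (4 classes, p=5):

[[1, 6, 9, 11, 13], [2, 7, 10, 15], [3, 12, 14], [4, 5, 8]]


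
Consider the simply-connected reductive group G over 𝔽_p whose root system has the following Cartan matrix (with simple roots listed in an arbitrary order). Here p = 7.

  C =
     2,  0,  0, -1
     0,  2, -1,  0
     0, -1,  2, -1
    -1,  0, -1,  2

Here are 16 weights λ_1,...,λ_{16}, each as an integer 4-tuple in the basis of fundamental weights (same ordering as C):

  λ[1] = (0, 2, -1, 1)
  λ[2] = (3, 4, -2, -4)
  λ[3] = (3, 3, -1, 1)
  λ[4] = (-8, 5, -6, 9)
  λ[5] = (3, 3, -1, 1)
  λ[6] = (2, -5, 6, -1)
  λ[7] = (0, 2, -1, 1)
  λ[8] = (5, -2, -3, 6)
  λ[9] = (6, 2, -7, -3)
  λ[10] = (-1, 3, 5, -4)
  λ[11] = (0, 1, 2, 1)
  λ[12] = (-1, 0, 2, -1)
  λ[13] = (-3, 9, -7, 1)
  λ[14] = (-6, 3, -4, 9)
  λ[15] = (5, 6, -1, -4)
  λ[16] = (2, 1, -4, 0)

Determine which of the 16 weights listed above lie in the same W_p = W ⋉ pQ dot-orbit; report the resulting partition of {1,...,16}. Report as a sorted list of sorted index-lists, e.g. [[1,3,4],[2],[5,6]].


Cartan matrix: type A_4 (|W|=120); un-permuting the 4 rows.

Ā_7 reps of the 16 weights (A_4, coords as presented):

  λ_1 → (1, 3, 0, 2);  λ_2 → (0, 1, 3, 1);  λ_3 → (1, 1, 0, 2);  λ_4 → (1, 3, 0, 2);  λ_5 → (1, 1, 0, 2);  λ_6 → (0, 1, 3, 0);  λ_7 → (1, 3, 0, 2);  λ_8 → (0, 1, 3, 1);  λ_9 → (0, 1, 3, 2);  λ_10 → (0, 1, 3, 0);  λ_11 → (0, 1, 3, 2);  λ_12 → (0, 1, 3, 0);  λ_13 → (1, 1, 0, 2);  λ_14 → (1, 3, 0, 2);  λ_15 → (0, 1, 3, 0);  λ_16 → (1, 1, 0, 2)

The 16 indices split into 5 linkage classes (same alcove rep ⇔ same W_7-dot-orbit):

[[1, 4, 7, 14], [2, 8], [3, 5, 13, 16], [6, 10, 12, 15], [9, 11]]


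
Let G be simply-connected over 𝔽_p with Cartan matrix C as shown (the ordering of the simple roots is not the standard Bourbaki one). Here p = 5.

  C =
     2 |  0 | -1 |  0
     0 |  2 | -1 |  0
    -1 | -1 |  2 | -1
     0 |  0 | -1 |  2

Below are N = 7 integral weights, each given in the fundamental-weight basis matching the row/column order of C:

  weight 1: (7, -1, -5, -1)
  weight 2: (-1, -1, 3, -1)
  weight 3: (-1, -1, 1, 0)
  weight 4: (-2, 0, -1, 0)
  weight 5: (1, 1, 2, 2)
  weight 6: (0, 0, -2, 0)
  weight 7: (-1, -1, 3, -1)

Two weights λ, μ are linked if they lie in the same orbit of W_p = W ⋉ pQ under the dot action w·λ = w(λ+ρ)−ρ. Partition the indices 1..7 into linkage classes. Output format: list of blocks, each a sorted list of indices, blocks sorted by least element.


C ↔ D_4 under row/col permutation; |W(D_4)| = 192.

W_5-reps of the 7 weights in Ā_5 (same 4-coord order as C):

  1: (0, 0, 1, 0);  2: (0, 0, 1, 0);  3: (0, 0, 2, 1);  4: (0, 0, 1, 0);  5: (0, 0, 2, 1);  6: (0, 0, 1, 0);  7: (0, 0, 1, 0)

These 7 weights hit 2 W_5-dot-orbits; sizes (5, 2):

[[1, 2, 4, 6, 7], [3, 5]]


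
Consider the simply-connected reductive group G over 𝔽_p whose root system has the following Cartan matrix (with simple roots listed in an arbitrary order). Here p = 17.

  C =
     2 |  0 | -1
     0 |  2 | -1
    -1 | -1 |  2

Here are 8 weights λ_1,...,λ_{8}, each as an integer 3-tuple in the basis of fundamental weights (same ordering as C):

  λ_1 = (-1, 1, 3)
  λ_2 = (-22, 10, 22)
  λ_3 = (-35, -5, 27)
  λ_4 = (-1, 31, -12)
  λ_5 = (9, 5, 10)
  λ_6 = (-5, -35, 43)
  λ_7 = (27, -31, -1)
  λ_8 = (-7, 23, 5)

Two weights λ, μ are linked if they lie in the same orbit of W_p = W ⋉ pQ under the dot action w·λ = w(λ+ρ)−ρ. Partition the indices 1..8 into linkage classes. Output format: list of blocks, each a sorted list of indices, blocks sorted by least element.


Cartan matrix: type A_3 (|W|=24); un-permuting the 3 rows.

λ_j+ρ reflected into Ā_17 (⟨·,θ^∨⟩≤17); 3-tuples as given:

    1: (0, 2, 4)
    2: (0, 2, 4)
    3: (0, 4, 7)
    4: (0, 2, 4)
    5: (0, 4, 7)
    6: (0, 4, 7)
    7: (0, 2, 4)
    8: (0, 4, 7)

2 distinct reps among the 8 weights ⇒ 2 W_17-linkage classes:

[[1, 2, 4, 7], [3, 5, 6, 8]]


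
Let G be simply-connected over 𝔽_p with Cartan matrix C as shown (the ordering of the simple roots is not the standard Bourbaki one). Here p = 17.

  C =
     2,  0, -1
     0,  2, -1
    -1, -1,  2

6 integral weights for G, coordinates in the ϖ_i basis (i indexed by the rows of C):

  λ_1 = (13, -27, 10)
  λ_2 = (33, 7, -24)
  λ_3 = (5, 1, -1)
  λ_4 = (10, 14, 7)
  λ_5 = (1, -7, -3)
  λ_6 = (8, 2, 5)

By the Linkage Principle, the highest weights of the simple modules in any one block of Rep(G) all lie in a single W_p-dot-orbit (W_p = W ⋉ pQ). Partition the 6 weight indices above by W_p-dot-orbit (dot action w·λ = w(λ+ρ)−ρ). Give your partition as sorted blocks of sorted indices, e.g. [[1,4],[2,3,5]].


Dynkin diagram of C (from the 4 off-diagonal −1 entries): A_3.

Folding the 6 weights λ_j+ρ into Ā_17 (reps in the given 3-coord order):

  [1] (8, 2, 6) · [2] (6, 2, 0) · [3] (6, 2, 0) · [4] (6, 2, 0) · [5] (6, 2, 0) · [6] (8, 2, 6)

Linkage partition of the 6 weights (2 classes, p=17):

[[1, 6], [2, 3, 4, 5]]


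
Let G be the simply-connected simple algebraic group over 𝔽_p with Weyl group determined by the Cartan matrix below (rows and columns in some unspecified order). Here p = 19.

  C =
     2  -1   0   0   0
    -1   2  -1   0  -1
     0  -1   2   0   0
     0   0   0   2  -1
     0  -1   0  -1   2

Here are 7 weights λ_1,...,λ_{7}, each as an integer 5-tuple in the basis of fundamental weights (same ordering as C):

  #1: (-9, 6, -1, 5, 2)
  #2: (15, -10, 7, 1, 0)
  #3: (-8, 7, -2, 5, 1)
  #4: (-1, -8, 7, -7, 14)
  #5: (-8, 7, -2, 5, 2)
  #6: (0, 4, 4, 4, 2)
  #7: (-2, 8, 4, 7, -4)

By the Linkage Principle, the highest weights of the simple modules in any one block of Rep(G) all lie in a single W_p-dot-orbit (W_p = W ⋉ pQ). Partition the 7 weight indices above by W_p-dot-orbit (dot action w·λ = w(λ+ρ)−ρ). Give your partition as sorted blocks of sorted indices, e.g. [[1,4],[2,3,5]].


Root system D_5: the 5×5 matrix C matches after relabeling.

Each λ_j+ρ reduced to Ā_19; 5-tuples below use C's row order:

  1: (7, 0, 1, 6, 2)
  2: (7, 0, 1, 6, 2)
  3: (7, 0, 1, 6, 2)
  4: (7, 0, 1, 6, 2)
  5: (7, 0, 1, 6, 2)
  6: (1, 0, 5, 0, 5)
  7: (1, 0, 5, 0, 5)

Grouping the 7 weights by Ā_19-representative: 2 linkage classes.

[[1, 2, 3, 4, 5], [6, 7]]


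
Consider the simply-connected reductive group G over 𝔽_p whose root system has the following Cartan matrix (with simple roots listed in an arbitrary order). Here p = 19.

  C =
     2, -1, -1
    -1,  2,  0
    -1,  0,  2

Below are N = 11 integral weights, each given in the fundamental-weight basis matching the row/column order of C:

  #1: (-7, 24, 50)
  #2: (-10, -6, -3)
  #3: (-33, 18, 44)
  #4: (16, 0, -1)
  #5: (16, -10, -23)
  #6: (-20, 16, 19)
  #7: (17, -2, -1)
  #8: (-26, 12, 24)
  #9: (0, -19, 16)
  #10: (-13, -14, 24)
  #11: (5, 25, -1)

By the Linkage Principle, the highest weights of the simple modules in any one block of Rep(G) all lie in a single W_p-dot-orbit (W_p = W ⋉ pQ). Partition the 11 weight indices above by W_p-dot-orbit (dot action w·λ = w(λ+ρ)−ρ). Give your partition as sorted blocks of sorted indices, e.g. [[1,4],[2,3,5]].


C ↔ A_3 under row/col permutation; |W(A_3)| = 24.

Alcove-folded reps (p=19, 11 weights, presented ϖ-order):

    1: (7, 6, 6)
    2: (9, 2, 5)
    3: (7, 6, 6)
    4: (17, 1, 0)
    5: (9, 2, 5)
    6: (17, 1, 0)
    7: (17, 1, 0)
    8: (7, 6, 6)
    9: (17, 1, 0)
    10: (7, 6, 6)
    11: (7, 6, 6)

Grouping the 11 weights by Ā_19-representative: 3 linkage classes.

[[1, 3, 8, 10, 11], [2, 5], [4, 6, 7, 9]]


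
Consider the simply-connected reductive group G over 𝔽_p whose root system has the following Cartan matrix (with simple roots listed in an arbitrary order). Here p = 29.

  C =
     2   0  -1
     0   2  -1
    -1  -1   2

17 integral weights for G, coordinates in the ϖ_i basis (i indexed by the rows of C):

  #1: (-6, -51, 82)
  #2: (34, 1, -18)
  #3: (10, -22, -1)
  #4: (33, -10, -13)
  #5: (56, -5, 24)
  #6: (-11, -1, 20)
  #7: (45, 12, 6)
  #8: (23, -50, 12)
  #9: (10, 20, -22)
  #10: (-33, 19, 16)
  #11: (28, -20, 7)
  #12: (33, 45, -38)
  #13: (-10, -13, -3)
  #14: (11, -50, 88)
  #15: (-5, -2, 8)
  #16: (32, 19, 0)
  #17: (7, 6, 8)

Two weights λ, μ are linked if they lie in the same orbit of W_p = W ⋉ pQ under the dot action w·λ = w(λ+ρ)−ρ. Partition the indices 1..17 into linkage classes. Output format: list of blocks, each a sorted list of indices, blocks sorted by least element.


Type A_3, rank 3, |W|=24; reorder rows/cols to standard.

W_29-reps of the 17 weights in Ā_29 (same 3-coord order as C):

  1: (4, 1, 4)
  2: (12, 9, 2)
  3: (10, 0, 11)
  4: (8, 7, 9)
  5: (4, 1, 4)
  6: (10, 0, 11)
  7: (8, 7, 9)
  8: (8, 7, 9)
  9: (10, 0, 11)
  10: (9, 3, 12)
  11: (10, 0, 11)
  12: (9, 3, 12)
  13: (12, 9, 2)
  14: (12, 9, 2)
  15: (4, 1, 4)
  16: (4, 1, 4)
  17: (8, 7, 9)

These 17 weights hit 5 W_29-dot-orbits; sizes (4, 3, 4, 4, 2):

[[1, 5, 15, 16], [2, 13, 14], [3, 6, 9, 11], [4, 7, 8, 17], [10, 12]]


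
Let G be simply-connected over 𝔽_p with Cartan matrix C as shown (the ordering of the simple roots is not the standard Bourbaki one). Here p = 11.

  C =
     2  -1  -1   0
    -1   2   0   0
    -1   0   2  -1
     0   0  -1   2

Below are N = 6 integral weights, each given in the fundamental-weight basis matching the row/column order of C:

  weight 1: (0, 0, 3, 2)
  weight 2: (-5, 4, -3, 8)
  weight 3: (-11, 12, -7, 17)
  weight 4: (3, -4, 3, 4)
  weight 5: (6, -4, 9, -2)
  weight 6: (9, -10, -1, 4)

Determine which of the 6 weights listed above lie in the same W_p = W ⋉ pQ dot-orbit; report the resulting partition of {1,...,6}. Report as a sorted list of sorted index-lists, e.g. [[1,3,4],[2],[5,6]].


Dynkin diagram of C (from the 6 off-diagonal −1 entries): A_4.

λ_j+ρ reflected into Ā_11 (⟨·,θ^∨⟩≤11); 4-tuples as given:

  λ_1 → (1, 1, 4, 3);  λ_2 → (1, 1, 4, 3);  λ_3 → (1, 1, 4, 3);  λ_4 → (1, 1, 4, 3);  λ_5 → (1, 1, 4, 3);  λ_6 → (1, 5, 0, 1)

Grouping the 6 weights by Ā_11-representative: 2 linkage classes.

[[1, 2, 3, 4, 5], [6]]


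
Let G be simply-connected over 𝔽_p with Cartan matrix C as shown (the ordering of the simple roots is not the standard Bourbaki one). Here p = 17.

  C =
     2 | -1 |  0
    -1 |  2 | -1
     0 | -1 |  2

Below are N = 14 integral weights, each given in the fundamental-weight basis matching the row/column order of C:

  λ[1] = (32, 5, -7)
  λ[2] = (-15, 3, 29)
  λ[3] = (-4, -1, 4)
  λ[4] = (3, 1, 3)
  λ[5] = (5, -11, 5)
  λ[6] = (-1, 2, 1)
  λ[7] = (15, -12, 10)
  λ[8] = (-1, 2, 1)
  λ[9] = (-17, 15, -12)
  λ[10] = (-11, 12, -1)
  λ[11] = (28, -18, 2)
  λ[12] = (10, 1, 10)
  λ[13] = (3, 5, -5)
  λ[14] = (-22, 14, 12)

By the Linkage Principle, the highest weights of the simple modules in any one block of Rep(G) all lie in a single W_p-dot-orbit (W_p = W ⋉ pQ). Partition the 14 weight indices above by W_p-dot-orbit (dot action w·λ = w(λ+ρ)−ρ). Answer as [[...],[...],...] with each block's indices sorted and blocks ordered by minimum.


Cartan matrix: type A_3 (|W|=24); un-permuting the 3 rows.

Folding the 14 weights λ_j+ρ into Ā_17 (reps in the given 3-coord order):

    [1] (5, 11, 0)
    [2] (10, 3, 0)
    [3] (0, 3, 2)
    [4] (4, 2, 4)
    [5] (4, 2, 4)
    [6] (0, 3, 2)
    [7] (5, 11, 0)
    [8] (0, 3, 2)
    [9] (5, 11, 0)
    [10] (10, 3, 0)
    [11] (0, 3, 2)
    [12] (4, 2, 4)
    [13] (4, 2, 4)
    [14] (4, 2, 4)

These 14 weights hit 4 W_17-dot-orbits; sizes (3, 2, 4, 5):

[[1, 7, 9], [2, 10], [3, 6, 8, 11], [4, 5, 12, 13, 14]]


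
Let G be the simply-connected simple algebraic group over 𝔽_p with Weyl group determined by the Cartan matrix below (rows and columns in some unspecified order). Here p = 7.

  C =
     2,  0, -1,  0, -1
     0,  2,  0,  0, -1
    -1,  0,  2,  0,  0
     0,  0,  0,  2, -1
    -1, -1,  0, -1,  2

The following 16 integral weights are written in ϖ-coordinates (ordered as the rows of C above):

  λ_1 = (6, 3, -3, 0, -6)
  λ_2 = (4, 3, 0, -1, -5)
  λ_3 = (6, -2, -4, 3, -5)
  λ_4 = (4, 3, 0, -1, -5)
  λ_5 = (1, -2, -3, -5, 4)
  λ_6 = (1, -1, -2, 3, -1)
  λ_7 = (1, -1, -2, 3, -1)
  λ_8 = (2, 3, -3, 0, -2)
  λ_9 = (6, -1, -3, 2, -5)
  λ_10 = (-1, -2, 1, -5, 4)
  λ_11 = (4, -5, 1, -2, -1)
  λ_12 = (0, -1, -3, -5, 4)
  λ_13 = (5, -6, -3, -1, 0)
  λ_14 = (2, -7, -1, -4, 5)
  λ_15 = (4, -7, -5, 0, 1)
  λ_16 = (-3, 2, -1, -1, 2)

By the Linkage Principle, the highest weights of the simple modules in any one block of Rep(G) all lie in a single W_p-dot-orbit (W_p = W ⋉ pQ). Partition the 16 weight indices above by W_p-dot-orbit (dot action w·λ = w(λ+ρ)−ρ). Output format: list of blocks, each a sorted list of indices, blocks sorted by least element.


C ↔ D_5 under row/col permutation; |W(D_5)| = 1920.

Each λ_j+ρ reduced to Ā_7; 5-tuples below use C's row order:

  λ_1+ρ ↦ (0, 1, 2, 4, 0)
  λ_2+ρ ↦ (1, 0, 1, 4, 0)
  λ_3+ρ ↦ (0, 3, 2, 0, 1)
  λ_4+ρ ↦ (1, 0, 1, 4, 0)
  λ_5+ρ ↦ (0, 1, 2, 4, 0)
  λ_6+ρ ↦ (1, 0, 1, 4, 0)
  λ_7+ρ ↦ (1, 0, 1, 4, 0)
  λ_8+ρ ↦ (0, 3, 2, 0, 1)
  λ_9+ρ ↦ (0, 3, 2, 0, 1)
  λ_10+ρ ↦ (0, 1, 2, 4, 0)
  λ_11+ρ ↦ (0, 1, 2, 4, 0)
  λ_12+ρ ↦ (1, 0, 1, 4, 0)
  λ_13+ρ ↦ (0, 1, 2, 4, 0)
  λ_14+ρ ↦ (0, 3, 2, 0, 1)
  λ_15+ρ ↦ (0, 0, 1, 1, 2)
  λ_16+ρ ↦ (0, 3, 2, 0, 1)

Partition of {1..16} into 4 W_7-dot-orbits:

[[1, 5, 10, 11, 13], [2, 4, 6, 7, 12], [3, 8, 9, 14, 16], [15]]


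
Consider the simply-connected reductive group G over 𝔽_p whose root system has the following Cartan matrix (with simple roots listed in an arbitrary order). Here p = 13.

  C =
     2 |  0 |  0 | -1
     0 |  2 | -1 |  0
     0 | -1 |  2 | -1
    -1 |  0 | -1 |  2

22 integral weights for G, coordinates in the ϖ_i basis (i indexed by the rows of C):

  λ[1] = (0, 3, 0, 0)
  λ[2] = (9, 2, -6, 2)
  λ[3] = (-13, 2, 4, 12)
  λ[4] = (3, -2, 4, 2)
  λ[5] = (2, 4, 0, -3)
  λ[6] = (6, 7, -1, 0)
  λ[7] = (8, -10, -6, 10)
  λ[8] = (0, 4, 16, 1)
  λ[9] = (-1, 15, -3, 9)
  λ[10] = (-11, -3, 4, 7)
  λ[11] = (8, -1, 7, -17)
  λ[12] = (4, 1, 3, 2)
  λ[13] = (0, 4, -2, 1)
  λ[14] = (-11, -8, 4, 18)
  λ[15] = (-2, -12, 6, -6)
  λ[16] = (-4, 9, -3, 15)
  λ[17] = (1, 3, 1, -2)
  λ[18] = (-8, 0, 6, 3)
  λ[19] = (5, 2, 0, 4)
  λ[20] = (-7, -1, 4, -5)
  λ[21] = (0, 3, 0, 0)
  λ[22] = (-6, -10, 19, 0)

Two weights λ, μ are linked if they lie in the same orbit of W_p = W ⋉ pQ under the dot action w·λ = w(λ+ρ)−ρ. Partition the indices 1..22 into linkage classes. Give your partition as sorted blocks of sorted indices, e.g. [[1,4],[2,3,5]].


C ↔ A_4 under row/col permutation; |W(A_4)| = 120.

Ā_13 reps of the 22 weights (A_4, coords as presented):

  λ_1+ρ ↦ (1, 4, 1, 1)
  λ_2+ρ ↦ (8, 2, 1, 2)
  λ_3+ρ ↦ (4, 5, 0, 1)
  λ_4+ρ ↦ (4, 1, 4, 3)
  λ_5+ρ ↦ (1, 4, 1, 1)
  λ_6+ρ ↦ (4, 5, 0, 1)
  λ_7+ρ ↦ (1, 2, 4, 2)
  λ_8+ρ ↦ (4, 1, 1, 5)
  λ_9+ρ ↦ (8, 2, 1, 2)
  λ_10+ρ ↦ (8, 2, 1, 2)
  λ_11+ρ ↦ (4, 5, 0, 1)
  λ_12+ρ ↦ (4, 1, 4, 3)
  λ_13+ρ ↦ (1, 4, 1, 1)
  λ_14+ρ ↦ (1, 2, 4, 2)
  λ_15+ρ ↦ (4, 1, 1, 5)
  λ_16+ρ ↦ (8, 2, 1, 2)
  λ_17+ρ ↦ (1, 4, 1, 1)
  λ_18+ρ ↦ (4, 1, 4, 3)
  λ_19+ρ ↦ (4, 1, 1, 5)
  λ_20+ρ ↦ (4, 5, 0, 1)
  λ_21+ρ ↦ (1, 4, 1, 1)
  λ_22+ρ ↦ (4, 1, 4, 3)

Grouping the 22 weights by Ā_13-representative: 6 linkage classes.

[[1, 5, 13, 17, 21], [2, 9, 10, 16], [3, 6, 11, 20], [4, 12, 18, 22], [7, 14], [8, 15, 19]]


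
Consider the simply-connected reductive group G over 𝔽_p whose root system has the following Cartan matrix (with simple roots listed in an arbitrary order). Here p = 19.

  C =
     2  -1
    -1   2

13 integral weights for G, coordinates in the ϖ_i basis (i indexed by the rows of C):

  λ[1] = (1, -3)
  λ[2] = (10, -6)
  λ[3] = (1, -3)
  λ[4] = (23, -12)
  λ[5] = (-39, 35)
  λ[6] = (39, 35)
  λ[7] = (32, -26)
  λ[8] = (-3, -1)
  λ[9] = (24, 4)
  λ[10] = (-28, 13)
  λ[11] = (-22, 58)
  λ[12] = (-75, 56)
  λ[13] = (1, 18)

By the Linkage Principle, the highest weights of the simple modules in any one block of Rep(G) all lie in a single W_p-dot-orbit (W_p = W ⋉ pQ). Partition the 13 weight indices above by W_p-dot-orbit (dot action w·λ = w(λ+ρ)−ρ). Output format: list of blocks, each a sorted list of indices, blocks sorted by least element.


A_2 Cartan matrix, 2 simple roots permuted; ρ=(1,1).

W_19-reps of the 13 weights in Ā_19 (same 2-coord order as C):

  [1] (0, 2)
  [2] (6, 5)
  [3] (0, 2)
  [4] (8, 6)
  [5] (0, 17)
  [6] (0, 2)
  [7] (6, 5)
  [8] (0, 2)
  [9] (8, 6)
  [10] (6, 5)
  [11] (0, 17)
  [12] (0, 17)
  [13] (0, 17)

Grouping the 13 weights by Ā_19-representative: 4 linkage classes.

[[1, 3, 6, 8], [2, 7, 10], [4, 9], [5, 11, 12, 13]]


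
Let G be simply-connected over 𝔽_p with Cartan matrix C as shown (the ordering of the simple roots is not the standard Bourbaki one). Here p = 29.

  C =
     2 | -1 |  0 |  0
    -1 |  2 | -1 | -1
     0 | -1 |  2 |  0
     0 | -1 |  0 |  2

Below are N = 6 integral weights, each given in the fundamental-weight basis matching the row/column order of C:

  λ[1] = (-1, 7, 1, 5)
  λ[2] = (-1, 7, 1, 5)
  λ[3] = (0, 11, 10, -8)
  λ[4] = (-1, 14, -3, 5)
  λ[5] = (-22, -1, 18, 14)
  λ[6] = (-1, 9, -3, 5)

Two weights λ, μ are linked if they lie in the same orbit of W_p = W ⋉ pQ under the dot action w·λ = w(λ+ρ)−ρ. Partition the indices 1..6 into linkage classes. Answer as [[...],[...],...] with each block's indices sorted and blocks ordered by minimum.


Dynkin diagram of C (from the 6 off-diagonal −1 entries): D_4.

W_29-reps of the 6 weights in Ā_29 (same 4-coord order as C):

    1: (0, 8, 2, 6)
    2: (0, 8, 2, 6)
    3: (1, 5, 11, 7)
    4: (0, 8, 2, 6)
    5: (0, 8, 2, 6)
    6: (0, 8, 2, 6)

2 distinct reps among the 6 weights ⇒ 2 W_29-linkage classes:

[[1, 2, 4, 5, 6], [3]]


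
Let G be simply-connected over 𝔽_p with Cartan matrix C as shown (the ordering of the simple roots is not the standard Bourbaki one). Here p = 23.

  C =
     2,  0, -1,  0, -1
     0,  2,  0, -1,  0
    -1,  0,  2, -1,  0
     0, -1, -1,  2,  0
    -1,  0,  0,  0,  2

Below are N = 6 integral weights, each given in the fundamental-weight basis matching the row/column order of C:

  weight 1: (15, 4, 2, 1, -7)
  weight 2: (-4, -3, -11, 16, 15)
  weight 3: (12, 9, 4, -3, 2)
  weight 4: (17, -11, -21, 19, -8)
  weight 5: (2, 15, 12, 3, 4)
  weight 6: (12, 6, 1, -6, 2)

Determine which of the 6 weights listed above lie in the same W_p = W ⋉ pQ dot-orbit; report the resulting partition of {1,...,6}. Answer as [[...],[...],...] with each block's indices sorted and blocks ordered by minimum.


Cartan matrix: type A_5 (|W|=720); un-permuting the 5 rows.

λ_j+ρ reflected into Ā_23 (⟨·,θ^∨⟩≤23); 5-tuples as given:

  λ_1+ρ ↦ (10, 2, 3, 2, 3) · λ_2+ρ ↦ (10, 2, 3, 2, 3) · λ_3+ρ ↦ (10, 2, 3, 2, 3) · λ_4+ρ ↦ (7, 0, 1, 10, 2) · λ_5+ρ ↦ (10, 2, 3, 2, 3) · λ_6+ρ ↦ (10, 2, 3, 2, 3)

Grouping the 6 weights by Ā_23-representative: 2 linkage classes.

[[1, 2, 3, 5, 6], [4]]


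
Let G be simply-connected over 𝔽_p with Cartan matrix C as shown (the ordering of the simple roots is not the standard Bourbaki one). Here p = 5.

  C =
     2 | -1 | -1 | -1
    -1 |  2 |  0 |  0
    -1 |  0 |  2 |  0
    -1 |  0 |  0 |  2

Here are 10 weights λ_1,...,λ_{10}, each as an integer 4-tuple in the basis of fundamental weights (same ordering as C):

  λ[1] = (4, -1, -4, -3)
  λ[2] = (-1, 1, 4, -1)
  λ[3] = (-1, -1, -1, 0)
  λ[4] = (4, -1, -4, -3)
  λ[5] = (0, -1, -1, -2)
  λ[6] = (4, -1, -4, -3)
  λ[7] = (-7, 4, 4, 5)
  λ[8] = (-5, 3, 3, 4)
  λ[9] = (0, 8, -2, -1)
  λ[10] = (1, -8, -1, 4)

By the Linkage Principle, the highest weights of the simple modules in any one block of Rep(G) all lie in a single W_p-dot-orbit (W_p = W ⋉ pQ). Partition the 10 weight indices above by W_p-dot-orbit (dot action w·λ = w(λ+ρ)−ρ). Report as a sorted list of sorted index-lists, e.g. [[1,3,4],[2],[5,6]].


Root system D_4: the 4×4 matrix C matches after relabeling.

Each λ_j+ρ reduced to Ā_5; 4-tuples below use C's row order:

  λ_1 → (0, 0, 3, 2)
  λ_2 → (0, 0, 3, 2)
  λ_3 → (0, 0, 0, 1)
  λ_4 → (0, 0, 3, 2)
  λ_5 → (0, 0, 0, 1)
  λ_6 → (0, 0, 3, 2)
  λ_7 → (0, 0, 0, 1)
  λ_8 → (0, 0, 0, 1)
  λ_9 → (0, 0, 0, 1)
  λ_10 → (0, 0, 3, 2)

Linkage partition of the 10 weights (2 classes, p=5):

[[1, 2, 4, 6, 10], [3, 5, 7, 8, 9]]


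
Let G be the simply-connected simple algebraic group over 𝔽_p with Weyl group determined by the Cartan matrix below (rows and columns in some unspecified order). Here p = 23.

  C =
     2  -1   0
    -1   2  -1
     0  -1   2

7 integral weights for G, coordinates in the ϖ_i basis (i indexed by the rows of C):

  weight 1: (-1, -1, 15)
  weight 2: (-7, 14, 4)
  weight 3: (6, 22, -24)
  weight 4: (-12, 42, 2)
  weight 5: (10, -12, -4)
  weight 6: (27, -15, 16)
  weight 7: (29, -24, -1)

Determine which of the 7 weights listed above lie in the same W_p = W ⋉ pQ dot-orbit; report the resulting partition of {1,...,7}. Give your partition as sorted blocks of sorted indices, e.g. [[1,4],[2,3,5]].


C ↔ A_3 under row/col permutation; |W(A_3)| = 24.

W_23-reps of the 7 weights in Ā_23 (same 3-coord order as C):

    λ_1+ρ ↦ (0, 0, 16)
    λ_2+ρ ↦ (6, 9, 5)
    λ_3+ρ ↦ (0, 0, 16)
    λ_4+ρ ↦ (3, 0, 11)
    λ_5+ρ ↦ (3, 0, 11)
    λ_6+ρ ↦ (6, 9, 5)
    λ_7+ρ ↦ (0, 0, 16)

The 7 indices split into 3 linkage classes (same alcove rep ⇔ same W_23-dot-orbit):

[[1, 3, 7], [2, 6], [4, 5]]


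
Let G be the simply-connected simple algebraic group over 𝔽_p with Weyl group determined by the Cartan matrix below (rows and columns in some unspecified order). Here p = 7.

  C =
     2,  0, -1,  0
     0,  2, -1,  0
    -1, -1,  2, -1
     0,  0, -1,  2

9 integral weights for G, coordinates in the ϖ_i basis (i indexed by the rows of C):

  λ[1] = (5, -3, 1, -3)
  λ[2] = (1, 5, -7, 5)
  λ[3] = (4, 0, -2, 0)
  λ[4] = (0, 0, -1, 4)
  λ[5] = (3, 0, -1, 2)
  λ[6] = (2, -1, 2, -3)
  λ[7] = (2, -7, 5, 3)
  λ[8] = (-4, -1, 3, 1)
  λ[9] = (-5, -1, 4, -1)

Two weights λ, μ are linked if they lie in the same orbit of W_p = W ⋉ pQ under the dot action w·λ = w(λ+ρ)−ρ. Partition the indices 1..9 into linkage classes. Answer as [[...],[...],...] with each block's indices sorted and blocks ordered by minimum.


Root system D_4: the 4×4 matrix C matches after relabeling.

W_7-reps of the 9 weights in Ā_7 (same 4-coord order as C):

    λ_1+ρ ↦ (4, 0, 1, 0)
    λ_2+ρ ↦ (4, 0, 1, 0)
    λ_3+ρ ↦ (4, 0, 1, 0)
    λ_4+ρ ↦ (1, 1, 0, 5)
    λ_5+ρ ↦ (3, 0, 1, 2)
    λ_6+ρ ↦ (3, 0, 1, 2)
    λ_7+ρ ↦ (3, 0, 1, 2)
    λ_8+ρ ↦ (3, 0, 1, 2)
    λ_9+ρ ↦ (4, 0, 1, 0)

3 distinct reps among the 9 weights ⇒ 3 W_7-linkage classes:

[[1, 2, 3, 9], [4], [5, 6, 7, 8]]


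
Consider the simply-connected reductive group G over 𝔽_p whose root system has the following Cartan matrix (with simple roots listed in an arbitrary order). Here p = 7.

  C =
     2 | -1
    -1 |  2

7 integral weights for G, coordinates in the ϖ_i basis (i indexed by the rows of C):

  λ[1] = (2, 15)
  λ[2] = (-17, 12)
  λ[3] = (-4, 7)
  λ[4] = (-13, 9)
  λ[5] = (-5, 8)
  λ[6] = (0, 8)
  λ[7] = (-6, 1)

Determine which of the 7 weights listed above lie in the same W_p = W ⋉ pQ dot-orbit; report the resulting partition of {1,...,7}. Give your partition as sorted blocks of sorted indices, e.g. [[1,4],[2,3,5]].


Type A_2, rank 2, |W|=6; reorder rows/cols to standard.

W_7-reps of the 7 weights in Ā_7 (same 2-coord order as C):

  λ_1+ρ ↦ (2, 3)
  λ_2+ρ ↦ (2, 4)
  λ_3+ρ ↦ (2, 4)
  λ_4+ρ ↦ (2, 3)
  λ_5+ρ ↦ (2, 3)
  λ_6+ρ ↦ (2, 4)
  λ_7+ρ ↦ (2, 3)

Linkage partition of the 7 weights (2 classes, p=7):

[[1, 4, 5, 7], [2, 3, 6]]


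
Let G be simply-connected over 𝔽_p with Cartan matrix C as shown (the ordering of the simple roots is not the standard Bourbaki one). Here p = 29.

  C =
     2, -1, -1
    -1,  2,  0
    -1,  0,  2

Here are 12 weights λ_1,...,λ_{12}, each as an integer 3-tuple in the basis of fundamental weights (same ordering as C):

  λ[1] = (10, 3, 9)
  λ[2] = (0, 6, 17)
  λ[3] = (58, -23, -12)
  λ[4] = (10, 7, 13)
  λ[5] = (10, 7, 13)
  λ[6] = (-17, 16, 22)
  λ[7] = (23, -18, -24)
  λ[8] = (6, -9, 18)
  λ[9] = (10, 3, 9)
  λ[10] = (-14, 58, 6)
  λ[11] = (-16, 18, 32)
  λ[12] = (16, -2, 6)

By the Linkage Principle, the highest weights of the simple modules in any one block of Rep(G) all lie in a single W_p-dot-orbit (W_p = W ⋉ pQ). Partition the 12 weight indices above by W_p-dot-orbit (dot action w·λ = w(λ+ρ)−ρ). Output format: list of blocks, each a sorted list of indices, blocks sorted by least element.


Root system A_3: the 3×3 matrix C matches after relabeling.

Folding the 12 weights λ_j+ρ into Ā_29 (reps in the given 3-coord order):

  λ_1+ρ ↦ (11, 4, 10) · λ_2+ρ ↦ (1, 7, 18) · λ_3+ρ ↦ (1, 7, 18) · λ_4+ρ ↦ (11, 4, 10) · λ_5+ρ ↦ (11, 4, 10) · λ_6+ρ ↦ (16, 1, 7) · λ_7+ρ ↦ (16, 1, 7) · λ_8+ρ ↦ (1, 7, 18) · λ_9+ρ ↦ (11, 4, 10) · λ_10+ρ ↦ (16, 1, 7) · λ_11+ρ ↦ (11, 4, 10) · λ_12+ρ ↦ (16, 1, 7)

Partition of {1..12} into 3 W_29-dot-orbits:

[[1, 4, 5, 9, 11], [2, 3, 8], [6, 7, 10, 12]]


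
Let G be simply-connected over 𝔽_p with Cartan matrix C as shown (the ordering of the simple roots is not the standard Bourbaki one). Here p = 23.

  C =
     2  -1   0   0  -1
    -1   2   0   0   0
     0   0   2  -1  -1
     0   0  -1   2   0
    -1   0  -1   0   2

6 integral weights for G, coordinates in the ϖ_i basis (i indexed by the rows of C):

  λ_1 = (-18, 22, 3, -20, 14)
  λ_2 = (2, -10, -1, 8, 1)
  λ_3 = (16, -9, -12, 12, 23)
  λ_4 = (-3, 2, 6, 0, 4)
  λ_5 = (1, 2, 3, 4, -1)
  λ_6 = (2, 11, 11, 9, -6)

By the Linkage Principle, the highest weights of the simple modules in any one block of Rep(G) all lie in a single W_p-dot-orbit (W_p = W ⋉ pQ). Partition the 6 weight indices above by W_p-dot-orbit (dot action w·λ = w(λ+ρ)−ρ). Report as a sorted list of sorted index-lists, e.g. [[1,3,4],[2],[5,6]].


Cartan matrix: type A_5 (|W|=720); un-permuting the 5 rows.

Alcove-folded reps (p=23, 6 weights, presented ϖ-order):

  λ_1 → (0, 4, 2, 0, 15);  λ_2 → (2, 3, 4, 5, 0);  λ_3 → (2, 1, 7, 1, 3);  λ_4 → (2, 1, 7, 1, 3);  λ_5 → (2, 3, 4, 5, 0);  λ_6 → (2, 1, 7, 1, 3)

These 6 weights hit 3 W_23-dot-orbits; sizes (1, 2, 3):

[[1], [2, 5], [3, 4, 6]]


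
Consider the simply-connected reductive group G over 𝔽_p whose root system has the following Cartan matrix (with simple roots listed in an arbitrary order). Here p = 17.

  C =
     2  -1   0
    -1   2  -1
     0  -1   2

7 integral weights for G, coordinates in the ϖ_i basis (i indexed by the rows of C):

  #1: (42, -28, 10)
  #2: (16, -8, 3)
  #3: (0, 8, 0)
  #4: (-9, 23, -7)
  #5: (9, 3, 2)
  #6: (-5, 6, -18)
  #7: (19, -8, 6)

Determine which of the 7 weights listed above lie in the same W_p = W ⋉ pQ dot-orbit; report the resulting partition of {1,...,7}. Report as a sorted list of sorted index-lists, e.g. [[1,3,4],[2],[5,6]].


Root system A_3: the 3×3 matrix C matches after relabeling.

W_17-reps of the 7 weights in Ā_17 (same 3-coord order as C):

    λ_1 → (1, 9, 1)
    λ_2 → (10, 4, 3)
    λ_3 → (1, 9, 1)
    λ_4 → (1, 9, 1)
    λ_5 → (10, 4, 3)
    λ_6 → (10, 4, 3)
    λ_7 → (10, 4, 3)

These 7 weights hit 2 W_17-dot-orbits; sizes (3, 4):

[[1, 3, 4], [2, 5, 6, 7]]


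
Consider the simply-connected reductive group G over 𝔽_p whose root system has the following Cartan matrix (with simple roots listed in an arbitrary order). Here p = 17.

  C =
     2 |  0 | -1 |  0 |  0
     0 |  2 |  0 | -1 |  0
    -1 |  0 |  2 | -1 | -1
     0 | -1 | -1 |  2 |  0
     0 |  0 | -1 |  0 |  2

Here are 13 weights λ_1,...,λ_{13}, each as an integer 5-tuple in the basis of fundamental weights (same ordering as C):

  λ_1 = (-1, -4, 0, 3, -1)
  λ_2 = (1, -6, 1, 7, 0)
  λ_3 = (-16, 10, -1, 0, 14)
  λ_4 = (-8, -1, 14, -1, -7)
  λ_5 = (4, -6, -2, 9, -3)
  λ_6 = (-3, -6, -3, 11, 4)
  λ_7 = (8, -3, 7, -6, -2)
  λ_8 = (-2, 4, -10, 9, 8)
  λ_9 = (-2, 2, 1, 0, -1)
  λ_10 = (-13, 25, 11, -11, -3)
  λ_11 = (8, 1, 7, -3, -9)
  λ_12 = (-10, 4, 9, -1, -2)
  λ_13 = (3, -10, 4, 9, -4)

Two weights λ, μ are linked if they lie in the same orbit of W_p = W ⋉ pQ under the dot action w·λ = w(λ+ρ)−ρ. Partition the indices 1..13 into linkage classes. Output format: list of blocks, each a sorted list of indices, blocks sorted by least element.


C ↔ D_5 under row/col permutation; |W(D_5)| = 1920.

Ā_17 reps of the 13 weights (D_5, coords as presented):

  λ_1 → (0, 3, 1, 1, 0)
  λ_2 → (2, 5, 2, 2, 1)
  λ_3 → (0, 3, 1, 1, 0)
  λ_4 → (7, 0, 2, 0, 6)
  λ_5 → (2, 5, 2, 2, 1)
  λ_6 → (2, 5, 2, 2, 1)
  λ_7 → (9, 5, 0, 0, 1)
  λ_8 → (9, 5, 0, 0, 1)
  λ_9 → (1, 3, 1, 1, 0)
  λ_10 → (9, 5, 0, 0, 1)
  λ_11 → (7, 0, 2, 0, 6)
  λ_12 → (9, 5, 0, 0, 1)
  λ_13 → (2, 5, 2, 2, 1)

Linkage partition of the 13 weights (5 classes, p=17):

[[1, 3], [2, 5, 6, 13], [4, 11], [7, 8, 10, 12], [9]]


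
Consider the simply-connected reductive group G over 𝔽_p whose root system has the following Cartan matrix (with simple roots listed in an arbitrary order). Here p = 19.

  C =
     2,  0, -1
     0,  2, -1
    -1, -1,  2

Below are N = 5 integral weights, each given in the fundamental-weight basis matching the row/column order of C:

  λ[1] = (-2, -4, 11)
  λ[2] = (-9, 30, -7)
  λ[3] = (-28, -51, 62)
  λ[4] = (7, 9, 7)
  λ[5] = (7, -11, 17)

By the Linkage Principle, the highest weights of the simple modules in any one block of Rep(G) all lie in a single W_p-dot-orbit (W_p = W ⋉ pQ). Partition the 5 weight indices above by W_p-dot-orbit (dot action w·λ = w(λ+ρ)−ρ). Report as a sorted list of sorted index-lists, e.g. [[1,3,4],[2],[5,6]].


A_3 Cartan matrix, 3 simple roots permuted; ρ=(1,1,1).

Folding the 5 weights λ_j+ρ into Ā_19 (reps in the given 3-coord order):

  [1] (1, 3, 8)
  [2] (6, 5, 2)
  [3] (6, 5, 2)
  [4] (1, 3, 8)
  [5] (1, 3, 8)

Grouping the 5 weights by Ā_19-representative: 2 linkage classes.

[[1, 4, 5], [2, 3]]


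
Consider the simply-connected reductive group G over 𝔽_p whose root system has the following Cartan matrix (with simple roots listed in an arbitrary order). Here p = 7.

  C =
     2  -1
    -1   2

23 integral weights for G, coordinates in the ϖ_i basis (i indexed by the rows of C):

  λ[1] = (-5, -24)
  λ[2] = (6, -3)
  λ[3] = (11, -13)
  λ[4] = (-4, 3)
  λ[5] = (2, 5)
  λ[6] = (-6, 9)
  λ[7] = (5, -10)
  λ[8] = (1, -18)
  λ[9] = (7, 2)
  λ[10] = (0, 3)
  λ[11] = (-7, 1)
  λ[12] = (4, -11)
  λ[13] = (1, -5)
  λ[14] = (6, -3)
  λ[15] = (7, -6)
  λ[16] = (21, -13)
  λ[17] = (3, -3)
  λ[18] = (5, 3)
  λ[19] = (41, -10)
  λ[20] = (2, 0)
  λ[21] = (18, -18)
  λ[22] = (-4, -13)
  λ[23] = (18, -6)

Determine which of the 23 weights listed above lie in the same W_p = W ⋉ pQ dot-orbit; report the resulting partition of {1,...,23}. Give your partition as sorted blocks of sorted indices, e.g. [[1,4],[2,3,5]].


Cartan matrix: type A_2 (|W|=6); un-permuting the 2 rows.

Each λ_j+ρ reduced to Ā_7; 2-tuples below use C's row order:

  λ_1+ρ ↦ (2, 4) · λ_2+ρ ↦ (5, 2) · λ_3+ρ ↦ (5, 2) · λ_4+ρ ↦ (3, 1) · λ_5+ρ ↦ (1, 4) · λ_6+ρ ↦ (2, 2) · λ_7+ρ ↦ (1, 4) · λ_8+ρ ↦ (2, 4) · λ_9+ρ ↦ (3, 1) · λ_10+ρ ↦ (1, 4) · λ_11+ρ ↦ (2, 4) · λ_12+ρ ↦ (2, 2) · λ_13+ρ ↦ (2, 2) · λ_14+ρ ↦ (5, 2) · λ_15+ρ ↦ (2, 4) · λ_16+ρ ↦ (2, 4) · λ_17+ρ ↦ (2, 2) · λ_18+ρ ↦ (3, 1) · λ_19+ρ ↦ (5, 2) · λ_20+ρ ↦ (3, 1) · λ_21+ρ ↦ (2, 2) · λ_22+ρ ↦ (1, 4) · λ_23+ρ ↦ (5, 2)

These 23 weights hit 5 W_7-dot-orbits; sizes (5, 5, 4, 4, 5):

[[1, 8, 11, 15, 16], [2, 3, 14, 19, 23], [4, 9, 18, 20], [5, 7, 10, 22], [6, 12, 13, 17, 21]]


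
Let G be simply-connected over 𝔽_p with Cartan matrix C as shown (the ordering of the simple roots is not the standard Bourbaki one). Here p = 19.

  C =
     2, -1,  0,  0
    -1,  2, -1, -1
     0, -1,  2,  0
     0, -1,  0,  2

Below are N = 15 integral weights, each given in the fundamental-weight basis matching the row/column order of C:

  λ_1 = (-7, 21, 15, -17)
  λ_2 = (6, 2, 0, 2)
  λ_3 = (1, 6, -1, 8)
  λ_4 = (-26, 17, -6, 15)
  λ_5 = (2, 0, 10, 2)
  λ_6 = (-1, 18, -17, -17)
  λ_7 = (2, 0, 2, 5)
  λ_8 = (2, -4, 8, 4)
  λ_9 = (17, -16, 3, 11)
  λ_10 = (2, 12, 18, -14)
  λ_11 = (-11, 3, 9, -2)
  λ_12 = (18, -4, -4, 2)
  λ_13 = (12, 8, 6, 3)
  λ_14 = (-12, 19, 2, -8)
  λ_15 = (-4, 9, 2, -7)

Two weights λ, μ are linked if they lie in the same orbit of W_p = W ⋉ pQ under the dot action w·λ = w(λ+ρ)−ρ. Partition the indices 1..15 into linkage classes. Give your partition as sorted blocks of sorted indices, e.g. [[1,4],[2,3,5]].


Root system D_4: the 4×4 matrix C matches after relabeling.

Folding the 15 weights λ_j+ρ into Ā_19 (reps in the given 4-coord order):

  [1] (13, 0, 3, 3) · [2] (7, 3, 1, 3) · [3] (2, 1, 0, 9) · [4] (3, 1, 3, 6) · [5] (3, 1, 11, 3) · [6] (13, 0, 3, 3) · [7] (3, 1, 3, 6) · [8] (0, 3, 6, 2) · [9] (3, 1, 11, 3) · [10] (13, 0, 3, 3) · [11] (3, 1, 3, 6) · [12] (13, 0, 3, 3) · [13] (3, 1, 3, 6) · [14] (7, 3, 1, 3) · [15] (3, 1, 3, 6)

Grouping the 15 weights by Ā_19-representative: 6 linkage classes.

[[1, 6, 10, 12], [2, 14], [3], [4, 7, 11, 13, 15], [5, 9], [8]]


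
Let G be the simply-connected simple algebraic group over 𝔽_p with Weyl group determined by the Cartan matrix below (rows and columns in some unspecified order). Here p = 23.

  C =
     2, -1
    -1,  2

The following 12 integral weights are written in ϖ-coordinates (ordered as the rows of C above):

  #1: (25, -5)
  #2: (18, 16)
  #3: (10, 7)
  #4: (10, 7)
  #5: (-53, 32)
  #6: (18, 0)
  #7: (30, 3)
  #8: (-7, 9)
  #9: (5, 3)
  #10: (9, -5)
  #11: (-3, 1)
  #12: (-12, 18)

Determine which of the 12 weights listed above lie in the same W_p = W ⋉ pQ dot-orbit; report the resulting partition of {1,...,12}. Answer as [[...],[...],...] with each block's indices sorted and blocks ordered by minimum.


Dynkin diagram of C (from the 2 off-diagonal −1 entries): A_2.

λ_j+ρ reflected into Ā_23 (⟨·,θ^∨⟩≤23); 2-tuples as given:

  [1] (19, 1)
  [2] (6, 4)
  [3] (11, 8)
  [4] (11, 8)
  [5] (6, 4)
  [6] (19, 1)
  [7] (11, 8)
  [8] (6, 4)
  [9] (6, 4)
  [10] (6, 4)
  [11] (2, 0)
  [12] (11, 8)

4 distinct reps among the 12 weights ⇒ 4 W_23-linkage classes:

[[1, 6], [2, 5, 8, 9, 10], [3, 4, 7, 12], [11]]


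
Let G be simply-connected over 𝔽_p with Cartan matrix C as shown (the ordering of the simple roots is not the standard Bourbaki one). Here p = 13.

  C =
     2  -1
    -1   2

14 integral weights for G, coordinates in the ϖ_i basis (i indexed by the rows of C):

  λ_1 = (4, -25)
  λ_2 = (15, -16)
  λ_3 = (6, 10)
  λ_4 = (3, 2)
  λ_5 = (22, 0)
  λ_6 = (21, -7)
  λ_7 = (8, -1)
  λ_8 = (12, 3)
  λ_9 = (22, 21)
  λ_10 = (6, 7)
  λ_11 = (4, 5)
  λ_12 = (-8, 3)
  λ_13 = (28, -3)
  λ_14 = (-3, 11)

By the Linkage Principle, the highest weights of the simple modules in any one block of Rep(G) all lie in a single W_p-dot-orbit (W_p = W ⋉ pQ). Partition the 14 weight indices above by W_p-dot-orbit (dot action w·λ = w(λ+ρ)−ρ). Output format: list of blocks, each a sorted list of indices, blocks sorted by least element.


Cartan matrix: type A_2 (|W|=6); un-permuting the 2 rows.

Ā_13 reps of the 14 weights (A_2, coords as presented):

  1: (2, 6)
  2: (2, 10)
  3: (2, 6)
  4: (4, 3)
  5: (2, 10)
  6: (4, 3)
  7: (9, 0)
  8: (9, 0)
  9: (4, 3)
  10: (5, 6)
  11: (5, 6)
  12: (4, 3)
  13: (2, 10)
  14: (2, 10)

Grouping the 14 weights by Ā_13-representative: 5 linkage classes.

[[1, 3], [2, 5, 13, 14], [4, 6, 9, 12], [7, 8], [10, 11]]


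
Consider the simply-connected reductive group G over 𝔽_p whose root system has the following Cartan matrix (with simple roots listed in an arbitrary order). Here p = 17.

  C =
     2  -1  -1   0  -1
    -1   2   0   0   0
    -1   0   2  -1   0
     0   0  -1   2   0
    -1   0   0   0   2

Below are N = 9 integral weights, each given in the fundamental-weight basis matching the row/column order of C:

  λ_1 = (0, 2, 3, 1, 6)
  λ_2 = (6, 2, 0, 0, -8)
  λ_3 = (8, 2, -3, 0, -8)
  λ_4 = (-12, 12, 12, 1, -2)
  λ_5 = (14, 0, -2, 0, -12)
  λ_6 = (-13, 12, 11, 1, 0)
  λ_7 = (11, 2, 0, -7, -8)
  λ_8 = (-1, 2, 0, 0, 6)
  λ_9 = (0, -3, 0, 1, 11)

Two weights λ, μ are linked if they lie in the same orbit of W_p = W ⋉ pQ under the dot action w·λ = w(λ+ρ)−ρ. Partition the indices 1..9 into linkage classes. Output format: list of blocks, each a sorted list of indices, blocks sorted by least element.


Dynkin diagram of C (from the 8 off-diagonal −1 entries): D_5.

Ā_17 reps of the 9 weights (D_5, coords as presented):

  [1] (0, 3, 1, 1, 7);  [2] (0, 3, 1, 1, 7);  [3] (0, 3, 1, 1, 7);  [4] (1, 1, 0, 2, 11);  [5] (1, 1, 0, 2, 11);  [6] (1, 1, 0, 2, 11);  [7] (0, 3, 1, 1, 7);  [8] (0, 3, 1, 1, 7);  [9] (1, 1, 0, 2, 11)

Grouping the 9 weights by Ā_17-representative: 2 linkage classes.

[[1, 2, 3, 7, 8], [4, 5, 6, 9]]


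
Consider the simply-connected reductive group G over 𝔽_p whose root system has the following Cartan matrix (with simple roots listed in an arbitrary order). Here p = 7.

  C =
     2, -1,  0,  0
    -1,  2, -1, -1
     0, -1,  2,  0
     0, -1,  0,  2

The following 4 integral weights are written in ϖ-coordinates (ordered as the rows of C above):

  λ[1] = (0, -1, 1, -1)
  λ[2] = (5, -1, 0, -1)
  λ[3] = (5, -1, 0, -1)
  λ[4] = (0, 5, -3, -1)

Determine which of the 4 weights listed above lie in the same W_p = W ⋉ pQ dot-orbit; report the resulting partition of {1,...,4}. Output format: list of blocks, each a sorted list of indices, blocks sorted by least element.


Root system D_4: the 4×4 matrix C matches after relabeling.

Each λ_j+ρ reduced to Ā_7; 4-tuples below use C's row order:

    λ_1 → (1, 0, 2, 0)
    λ_2 → (6, 0, 1, 0)
    λ_3 → (6, 0, 1, 0)
    λ_4 → (1, 0, 2, 0)

These 4 weights hit 2 W_7-dot-orbits; sizes (2, 2):

[[1, 4], [2, 3]]


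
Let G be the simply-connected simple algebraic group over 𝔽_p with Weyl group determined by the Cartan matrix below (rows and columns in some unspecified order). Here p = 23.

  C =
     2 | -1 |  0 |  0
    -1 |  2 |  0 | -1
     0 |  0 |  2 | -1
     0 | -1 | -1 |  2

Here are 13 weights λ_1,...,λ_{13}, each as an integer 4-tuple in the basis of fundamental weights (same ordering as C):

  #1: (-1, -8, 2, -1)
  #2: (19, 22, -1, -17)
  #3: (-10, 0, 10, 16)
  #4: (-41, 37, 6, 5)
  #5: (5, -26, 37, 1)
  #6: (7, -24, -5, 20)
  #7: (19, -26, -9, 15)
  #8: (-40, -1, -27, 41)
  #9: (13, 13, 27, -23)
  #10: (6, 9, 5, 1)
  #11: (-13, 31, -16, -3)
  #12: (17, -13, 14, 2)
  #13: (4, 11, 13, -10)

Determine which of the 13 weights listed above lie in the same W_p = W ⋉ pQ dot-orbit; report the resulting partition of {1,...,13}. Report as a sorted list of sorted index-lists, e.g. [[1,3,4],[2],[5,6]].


Root system A_4: the 4×4 matrix C matches after relabeling.

Folding the 13 weights λ_j+ρ into Ā_23 (reps in the given 4-coord order):

  λ_1 → (0, 3, 0, 4);  λ_2 → (0, 3, 0, 4);  λ_3 → (5, 3, 5, 9);  λ_4 → (5, 10, 4, 2);  λ_5 → (15, 2, 2, 4);  λ_6 → (15, 2, 2, 4);  λ_7 → (3, 3, 7, 8);  λ_8 → (0, 3, 0, 4);  λ_9 → (5, 3, 5, 9);  λ_10 → (5, 10, 4, 2);  λ_11 → (3, 3, 7, 8);  λ_12 → (5, 3, 5, 9);  λ_13 → (5, 3, 5, 9)

The 13 indices split into 5 linkage classes (same alcove rep ⇔ same W_23-dot-orbit):

[[1, 2, 8], [3, 9, 12, 13], [4, 10], [5, 6], [7, 11]]
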